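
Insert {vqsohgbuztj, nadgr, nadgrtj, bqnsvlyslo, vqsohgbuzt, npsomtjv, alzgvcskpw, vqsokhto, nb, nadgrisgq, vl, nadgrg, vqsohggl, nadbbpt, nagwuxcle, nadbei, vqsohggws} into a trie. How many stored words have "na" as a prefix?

7

Walk to "na"; the words in its subtree are exactly those with that prefix.
Matches: "nadbbpt", "nadbei", "nadgr", "nadgrg", "nadgrisgq", "nadgrtj", "nagwuxcle"
Count: 7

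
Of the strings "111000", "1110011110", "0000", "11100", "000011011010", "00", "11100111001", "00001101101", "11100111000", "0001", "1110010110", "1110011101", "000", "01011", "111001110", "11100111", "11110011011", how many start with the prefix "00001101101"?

2

Filter for entries beginning with "00001101101":
Matches: "00001101101", "000011011010"
Count: 2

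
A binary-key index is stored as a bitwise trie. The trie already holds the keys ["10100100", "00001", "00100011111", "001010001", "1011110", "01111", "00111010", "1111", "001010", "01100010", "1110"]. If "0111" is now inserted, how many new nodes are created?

"0111" is already a full path in the trie; only an end-marker is added.
No new nodes are needed: 0.

0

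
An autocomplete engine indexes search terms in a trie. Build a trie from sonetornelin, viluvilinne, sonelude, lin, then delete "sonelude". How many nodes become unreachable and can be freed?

Walk "sonelude" from the leaf back toward the root, removing each node that no remaining word uses.
The suffix "lude" (4 nodes) is used only by "sonelude"; the node for "sone" still has the child "t", so pruning stops there.
Nodes removed: 4

4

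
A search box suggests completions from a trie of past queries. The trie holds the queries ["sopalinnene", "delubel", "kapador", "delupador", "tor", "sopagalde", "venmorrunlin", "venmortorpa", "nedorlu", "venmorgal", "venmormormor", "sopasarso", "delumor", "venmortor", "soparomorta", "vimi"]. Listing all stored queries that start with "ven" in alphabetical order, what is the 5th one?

venmortorpa

DFS of the "ven" subtree visits, in order: "venmorgal", "venmormormor", "venmorrunlin", "venmortor", "venmortorpa"
Position 5: venmortorpa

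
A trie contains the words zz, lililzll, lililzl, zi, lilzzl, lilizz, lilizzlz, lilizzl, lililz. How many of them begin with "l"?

Filter for entries beginning with "l":
Words under "l": lililz, lililzl, lililzll, lilizz, lilizzl, lilizzlz, lilzzl
Count: 7

7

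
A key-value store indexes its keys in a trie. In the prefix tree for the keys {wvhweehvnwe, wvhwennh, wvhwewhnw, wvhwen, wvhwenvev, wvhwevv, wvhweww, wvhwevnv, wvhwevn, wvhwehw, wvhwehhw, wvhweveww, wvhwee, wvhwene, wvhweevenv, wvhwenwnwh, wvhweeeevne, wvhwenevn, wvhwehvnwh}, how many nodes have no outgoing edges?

A leaf is a node with no children — equivalently, the end of a word that is not a proper prefix of any other stored word.
Those words: "wvhweeeevne", "wvhweehvnwe", "wvhweevenv", "wvhwehhw", "wvhwehvnwh", "wvhwehw", "wvhwenevn", "wvhwennh", "wvhwenvev", "wvhwenwnwh", "wvhweveww", "wvhwevnv", "wvhwevv", "wvhwewhnw", "wvhweww"
Leaf count: 15

15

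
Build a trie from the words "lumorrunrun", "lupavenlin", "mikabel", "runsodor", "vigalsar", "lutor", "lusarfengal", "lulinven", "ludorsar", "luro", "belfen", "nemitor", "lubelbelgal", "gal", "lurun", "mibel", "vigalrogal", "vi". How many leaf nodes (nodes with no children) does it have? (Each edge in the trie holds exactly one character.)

17

A leaf is a node with no children — equivalently, the end of a word that is not a proper prefix of any other stored word.
Those words: "belfen", "gal", "lubelbelgal", "ludorsar", "lulinven", "lumorrunrun", "lupavenlin", "luro", "lurun", "lusarfengal", "lutor", "mibel", "mikabel", "nemitor", "runsodor", "vigalrogal", "vigalsar"
Leaf count: 17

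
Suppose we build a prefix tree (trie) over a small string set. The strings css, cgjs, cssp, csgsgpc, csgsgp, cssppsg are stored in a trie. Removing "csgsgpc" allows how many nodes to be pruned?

1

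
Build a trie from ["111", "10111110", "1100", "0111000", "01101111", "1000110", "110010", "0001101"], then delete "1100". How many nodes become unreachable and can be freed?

Walk "1100" from the leaf back toward the root, removing each node that no remaining word uses.
Every node on "1100" is still needed (e.g. by "110010"), so nothing is freed.
Nodes removed: 0

0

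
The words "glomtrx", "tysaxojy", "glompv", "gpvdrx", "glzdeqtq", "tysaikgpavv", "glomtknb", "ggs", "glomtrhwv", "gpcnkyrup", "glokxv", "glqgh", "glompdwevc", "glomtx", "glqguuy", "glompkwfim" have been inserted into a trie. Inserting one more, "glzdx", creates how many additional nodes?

1

The longest prefix of "glzdx" already in the trie is "glzd" (length 4).
New nodes needed: |"glzdx"| − 4 = 5 − 4 = 1.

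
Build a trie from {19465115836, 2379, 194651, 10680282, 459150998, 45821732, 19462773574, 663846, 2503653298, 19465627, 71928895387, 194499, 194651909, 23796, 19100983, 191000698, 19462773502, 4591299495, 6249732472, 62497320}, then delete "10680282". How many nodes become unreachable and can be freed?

7

After clearing the end-marker at "10680282", prune upward until reaching a node still needed by another word.
The suffix "0680282" (7 nodes) is used only by "10680282"; the node for "1" still has the child "9", so pruning stops there.
Nodes removed: 7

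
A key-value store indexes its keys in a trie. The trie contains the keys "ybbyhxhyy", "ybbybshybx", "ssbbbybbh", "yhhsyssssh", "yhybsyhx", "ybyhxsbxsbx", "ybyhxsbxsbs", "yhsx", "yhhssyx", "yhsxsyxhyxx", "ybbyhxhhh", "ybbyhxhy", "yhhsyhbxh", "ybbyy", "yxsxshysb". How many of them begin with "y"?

Filter for entries beginning with "y":
Matches: "ybbybshybx", "ybbyhxhhh", "ybbyhxhy", "ybbyhxhyy", "ybbyy", "ybyhxsbxsbs", "ybyhxsbxsbx", "yhhssyx", "yhhsyhbxh", "yhhsyssssh", "yhsx", "yhsxsyxhyxx", "yhybsyhx", "yxsxshysb"
Count: 14

14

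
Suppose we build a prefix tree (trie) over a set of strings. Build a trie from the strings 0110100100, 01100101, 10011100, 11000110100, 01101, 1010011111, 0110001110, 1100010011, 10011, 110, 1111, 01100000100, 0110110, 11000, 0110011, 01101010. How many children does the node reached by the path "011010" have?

The children of the "011010" node are the distinct next characters among strings starting with "011010".
Distinct next characters after "011010": 0, 1.
That node has 2 child edges.

2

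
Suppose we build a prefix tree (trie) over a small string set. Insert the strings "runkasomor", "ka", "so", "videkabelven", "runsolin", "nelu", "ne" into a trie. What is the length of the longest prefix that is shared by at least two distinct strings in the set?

The deepest shared node is where two words last agree before diverging.
e.g. "runkasomor" and "runsolin" share the prefix "run" of length 3; no pair shares a longer one.
Longest shared-prefix length: 3

3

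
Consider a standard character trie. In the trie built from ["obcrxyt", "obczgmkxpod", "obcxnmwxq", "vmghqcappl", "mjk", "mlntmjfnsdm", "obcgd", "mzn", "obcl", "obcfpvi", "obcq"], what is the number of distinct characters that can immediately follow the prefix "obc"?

7

The children of the "obc" node are the distinct next characters among strings starting with "obc".
Distinct next characters after "obc": f, g, l, q, r, x, z.
That node has 7 child edges.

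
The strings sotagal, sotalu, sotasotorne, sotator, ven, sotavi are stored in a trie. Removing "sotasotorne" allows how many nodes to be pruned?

7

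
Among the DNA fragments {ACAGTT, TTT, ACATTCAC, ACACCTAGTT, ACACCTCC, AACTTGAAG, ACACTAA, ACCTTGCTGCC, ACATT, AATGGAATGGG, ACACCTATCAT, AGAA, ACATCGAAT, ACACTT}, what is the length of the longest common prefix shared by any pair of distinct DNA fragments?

7

The deepest shared node is where two words last agree before diverging.
"ACACCTAGTT" and "ACACCTATCAT" agree on "ACACCTA" (7 characters) before diverging; nothing deeper is shared.
Longest shared-prefix length: 7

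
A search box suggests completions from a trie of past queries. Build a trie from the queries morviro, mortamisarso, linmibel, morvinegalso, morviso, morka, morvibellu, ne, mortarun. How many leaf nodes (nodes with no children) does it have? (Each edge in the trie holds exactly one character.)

9

A leaf is a node with no children — equivalently, the end of a word that is not a proper prefix of any other stored word.
Those words: "linmibel", "morka", "mortamisarso", "mortarun", "morvibellu", "morvinegalso", "morviro", "morviso", "ne"
Leaf count: 9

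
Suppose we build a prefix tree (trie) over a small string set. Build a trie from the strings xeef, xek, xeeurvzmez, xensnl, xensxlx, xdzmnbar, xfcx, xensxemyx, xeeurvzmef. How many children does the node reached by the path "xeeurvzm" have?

1

The children of the "xeeurvzm" node are the distinct next characters among strings starting with "xeeurvzm".
Distinct next characters after "xeeurvzm": e.
That node has 1 child edge.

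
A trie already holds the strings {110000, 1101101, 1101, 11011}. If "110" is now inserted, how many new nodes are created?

0

Every character of "110" already lies on an existing path (it is a prefix of some stored word).
No new nodes are needed: 0.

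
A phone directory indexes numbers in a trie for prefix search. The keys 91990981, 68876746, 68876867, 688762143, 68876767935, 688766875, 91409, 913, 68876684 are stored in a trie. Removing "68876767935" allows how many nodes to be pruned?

5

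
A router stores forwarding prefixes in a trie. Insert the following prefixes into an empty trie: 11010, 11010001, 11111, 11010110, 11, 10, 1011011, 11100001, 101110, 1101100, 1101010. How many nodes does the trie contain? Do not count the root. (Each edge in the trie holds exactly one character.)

31

Count nodes per top-level branch (shared prefixes stored once):
  '1'-branch (10, 1011011, 101110, 11, 11010, 11010001, 1101010, 11010110, 1101100, 11100001, 11111): 31 nodes
Sum: 31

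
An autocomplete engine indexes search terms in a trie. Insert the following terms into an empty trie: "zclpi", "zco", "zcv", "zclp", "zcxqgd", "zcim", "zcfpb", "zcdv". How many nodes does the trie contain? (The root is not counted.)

18

Count nodes per top-level branch (shared prefixes stored once):
  'z'-branch (zcdv, zcfpb, zcim, zclp, zclpi, zco, zcv, zcxqgd): 18 nodes
Sum: 18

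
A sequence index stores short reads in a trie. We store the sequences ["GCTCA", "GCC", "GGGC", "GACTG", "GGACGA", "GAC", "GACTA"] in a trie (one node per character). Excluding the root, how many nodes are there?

18

For each word, the new-node count is its length minus the longest prefix already in the trie:
  "GCTCA" → 5 new (G, C, T, C, A)
  "GCC" → prefix "GC" already present; 1 new (C)
  "GGGC" → prefix "G" already present; 3 new (G, G, C)
  "GACTG" → prefix "G" already present; 4 new (A, C, T, G)
  "GGACGA" → prefix "GG" already present; 4 new (A, C, G, A)
  "GAC" → prefix "GAC" already present; 0 new (none)
  "GACTA" → prefix "GACT" already present; 1 new (A)
Total nodes = 5 + 1 + 3 + 4 + 4 + 0 + 1 = 18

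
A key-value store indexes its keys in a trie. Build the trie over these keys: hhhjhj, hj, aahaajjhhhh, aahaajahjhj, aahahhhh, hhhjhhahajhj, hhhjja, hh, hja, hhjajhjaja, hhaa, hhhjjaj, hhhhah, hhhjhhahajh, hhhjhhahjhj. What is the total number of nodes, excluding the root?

54

Trace insertions, counting only characters that open a new branch:
  "hhhjhj" → 6 new (h, h, h, j, h, j)
  "hj" → prefix "h" already present; 1 new (j)
  "aahaajjhhhh" → 11 new (a, a, h, a, a, j, j, h, h, h, h)
  "aahaajahjhj" → prefix "aahaaj" already present; 5 new (a, h, j, h, j)
  "aahahhhh" → prefix "aaha" already present; 4 new (h, h, h, h)
  "hhhjhhahajhj" → prefix "hhhjh" already present; 7 new (h, a, h, a, j, h, j)
  "hhhjja" → prefix "hhhj" already present; 2 new (j, a)
  "hh" → prefix "hh" already present; 0 new (none)
  "hja" → prefix "hj" already present; 1 new (a)
  "hhjajhjaja" → prefix "hh" already present; 8 new (j, a, j, h, j, a, j, a)
  "hhaa" → prefix "hh" already present; 2 new (a, a)
  "hhhjjaj" → prefix "hhhjja" already present; 1 new (j)
  "hhhhah" → prefix "hhh" already present; 3 new (h, a, h)
  "hhhjhhahajh" → prefix "hhhjhhahajh" already present; 0 new (none)
  "hhhjhhahjhj" → prefix "hhhjhhah" already present; 3 new (j, h, j)
Total nodes = 6 + 1 + 11 + 5 + 4 + 7 + 2 + 0 + 1 + 8 + 2 + 1 + 3 + 0 + 3 = 54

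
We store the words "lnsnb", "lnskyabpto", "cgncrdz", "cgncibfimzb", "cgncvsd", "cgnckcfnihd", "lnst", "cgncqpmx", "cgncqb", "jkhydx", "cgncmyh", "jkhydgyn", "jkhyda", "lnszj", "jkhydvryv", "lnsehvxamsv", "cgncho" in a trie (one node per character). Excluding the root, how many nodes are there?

Count nodes per top-level branch (shared prefixes stored once):
  'c'-branch (cgncho, cgncibfimzb, cgnckcfnihd, cgncmyh, cgncqb, cgncqpmx, cgncrdz, cgncvsd): 34 nodes
  'j'-branch (jkhyda, jkhydgyn, jkhydvryv, jkhydx): 14 nodes
  'l'-branch (lnsehvxamsv, lnskyabpto, lnsnb, lnst, lnszj): 23 nodes
Sum: 71

71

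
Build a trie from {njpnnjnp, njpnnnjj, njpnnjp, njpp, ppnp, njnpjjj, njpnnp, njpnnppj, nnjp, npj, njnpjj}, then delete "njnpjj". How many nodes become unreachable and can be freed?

0

After clearing the end-marker at "njnpjj", prune upward until reaching a node still needed by another word.
Every node on "njnpjj" is still needed (e.g. by "njnpjjj"), so nothing is freed.
Nodes removed: 0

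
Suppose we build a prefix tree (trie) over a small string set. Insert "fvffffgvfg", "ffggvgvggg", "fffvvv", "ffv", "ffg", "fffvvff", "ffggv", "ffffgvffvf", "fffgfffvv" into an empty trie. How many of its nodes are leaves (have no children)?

Leaves are exactly the stored words that no other stored word extends.
Those words: "ffffgvffvf", "fffgfffvv", "fffvvff", "fffvvv", "ffggvgvggg", "ffv", "fvffffgvfg"
Leaf count: 7

7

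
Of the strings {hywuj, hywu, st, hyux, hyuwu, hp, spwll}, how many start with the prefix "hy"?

Traverse to the node for "hy", then collect every word in that subtree.
Words under "hy": hyuwu, hyux, hywu, hywuj
Count: 4

4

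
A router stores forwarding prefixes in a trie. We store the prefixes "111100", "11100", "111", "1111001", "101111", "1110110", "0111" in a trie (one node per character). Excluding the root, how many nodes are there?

Count nodes per top-level branch (shared prefixes stored once):
  '0'-branch (0111): 4 nodes
  '1'-branch (101111, 111, 11100, 1110110, 111100, 1111001): 17 nodes
Sum: 21

21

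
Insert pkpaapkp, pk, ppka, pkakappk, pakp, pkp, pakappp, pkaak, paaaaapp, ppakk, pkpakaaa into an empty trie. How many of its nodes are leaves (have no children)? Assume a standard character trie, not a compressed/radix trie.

9

A leaf is a node with no children — equivalently, the end of a word that is not a proper prefix of any other stored word.
Those words: "paaaaapp", "pakappp", "pakp", "pkaak", "pkakappk", "pkpaapkp", "pkpakaaa", "ppakk", "ppka"
Leaf count: 9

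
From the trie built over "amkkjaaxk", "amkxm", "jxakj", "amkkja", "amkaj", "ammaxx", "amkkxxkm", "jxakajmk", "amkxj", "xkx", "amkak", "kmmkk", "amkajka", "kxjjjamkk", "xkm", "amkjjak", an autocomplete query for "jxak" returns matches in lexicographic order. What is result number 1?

jxakajmk

Words with prefix "jxak", in lexicographic order: "jxakajmk", "jxakj"
Position 1: jxakajmk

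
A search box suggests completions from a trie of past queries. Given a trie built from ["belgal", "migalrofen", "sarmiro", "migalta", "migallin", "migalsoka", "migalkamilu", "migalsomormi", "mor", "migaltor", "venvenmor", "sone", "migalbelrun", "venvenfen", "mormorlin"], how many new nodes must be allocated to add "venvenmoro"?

1

"venvenmor" is already a path in the trie; the remaining "o" must be added.
New nodes needed: |"venvenmoro"| − 9 = 10 − 9 = 1.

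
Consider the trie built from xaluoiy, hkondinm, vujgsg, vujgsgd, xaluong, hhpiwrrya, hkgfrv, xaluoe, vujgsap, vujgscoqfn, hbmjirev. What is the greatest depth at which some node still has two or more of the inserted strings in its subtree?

6

Look for the deepest trie node that still has at least two words in its subtree.
"vujgsg" and "vujgsgd" agree on "vujgsg" (6 characters) before diverging; nothing deeper is shared.
Longest shared-prefix length: 6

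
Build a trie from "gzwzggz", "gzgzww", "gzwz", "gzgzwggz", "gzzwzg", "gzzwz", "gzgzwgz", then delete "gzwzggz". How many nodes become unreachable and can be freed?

A node on "gzwzggz"'s path can go only if nothing else ends at it or branches off below it.
The suffix "ggz" (3 nodes) is used only by "gzwzggz"; "gzwz" is itself a stored word, so pruning stops there.
Nodes removed: 3

3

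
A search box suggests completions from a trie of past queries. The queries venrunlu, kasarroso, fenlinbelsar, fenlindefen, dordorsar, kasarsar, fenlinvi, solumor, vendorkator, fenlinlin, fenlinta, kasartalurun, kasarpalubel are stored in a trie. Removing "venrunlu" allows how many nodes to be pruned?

After clearing the end-marker at "venrunlu", prune upward until reaching a node still needed by another word.
The suffix "runlu" (5 nodes) is used only by "venrunlu"; the node for "ven" still has the child "d", so pruning stops there.
Nodes removed: 5

5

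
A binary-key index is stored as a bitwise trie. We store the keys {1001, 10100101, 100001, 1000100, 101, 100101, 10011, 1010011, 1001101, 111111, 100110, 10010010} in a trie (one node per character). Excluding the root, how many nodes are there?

Count nodes per top-level branch (shared prefixes stored once):
  '1'-branch (100001, 1000100, 1001, 10010010, 100101, 10011, 100110, 1001101, 101, 10100101, 1010011, 111111): 30 nodes
Sum: 30

30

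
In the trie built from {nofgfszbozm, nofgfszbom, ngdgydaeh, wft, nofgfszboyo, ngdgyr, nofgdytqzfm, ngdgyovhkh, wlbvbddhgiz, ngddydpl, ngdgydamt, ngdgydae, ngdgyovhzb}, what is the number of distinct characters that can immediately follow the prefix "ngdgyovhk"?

1

Walk "ngdgyovhk" from the root, arriving at one node.
Distinct next characters after "ngdgyovhk": h.
That node has 1 child edge.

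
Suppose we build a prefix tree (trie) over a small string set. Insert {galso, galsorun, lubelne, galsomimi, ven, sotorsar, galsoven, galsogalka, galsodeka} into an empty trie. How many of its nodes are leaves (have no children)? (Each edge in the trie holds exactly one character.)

8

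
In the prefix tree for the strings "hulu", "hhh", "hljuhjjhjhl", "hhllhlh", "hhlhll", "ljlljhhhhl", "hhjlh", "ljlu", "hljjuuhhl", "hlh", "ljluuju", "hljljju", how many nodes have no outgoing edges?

11

A leaf is a node with no children — equivalently, the end of a word that is not a proper prefix of any other stored word.
Those words: "hhh", "hhjlh", "hhlhll", "hhllhlh", "hlh", "hljjuuhhl", "hljljju", "hljuhjjhjhl", "hulu", "ljlljhhhhl", "ljluuju"
Leaf count: 11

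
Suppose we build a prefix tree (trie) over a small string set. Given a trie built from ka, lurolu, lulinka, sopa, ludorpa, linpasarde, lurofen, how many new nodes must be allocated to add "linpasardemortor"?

The longest prefix of "linpasardemortor" already in the trie is "linpasarde" (length 10).
Each of the 6 remaining characters creates one node.

6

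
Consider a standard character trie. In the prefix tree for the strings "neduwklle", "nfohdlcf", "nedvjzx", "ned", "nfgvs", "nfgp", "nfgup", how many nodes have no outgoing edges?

6

A leaf is a node with no children — equivalently, the end of a word that is not a proper prefix of any other stored word.
Those words: "neduwklle", "nedvjzx", "nfgp", "nfgup", "nfgvs", "nfohdlcf"
Leaf count: 6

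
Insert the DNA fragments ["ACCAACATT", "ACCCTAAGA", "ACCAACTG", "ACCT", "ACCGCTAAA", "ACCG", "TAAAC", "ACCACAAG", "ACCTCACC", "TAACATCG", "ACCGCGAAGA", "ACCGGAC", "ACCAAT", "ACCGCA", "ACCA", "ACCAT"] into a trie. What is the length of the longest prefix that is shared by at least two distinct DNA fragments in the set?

6

Look for the deepest trie node that still has at least two words in its subtree.
"ACCAACATT" and "ACCAACTG" agree on "ACCAAC" (6 characters) before diverging; nothing deeper is shared.
Longest shared-prefix length: 6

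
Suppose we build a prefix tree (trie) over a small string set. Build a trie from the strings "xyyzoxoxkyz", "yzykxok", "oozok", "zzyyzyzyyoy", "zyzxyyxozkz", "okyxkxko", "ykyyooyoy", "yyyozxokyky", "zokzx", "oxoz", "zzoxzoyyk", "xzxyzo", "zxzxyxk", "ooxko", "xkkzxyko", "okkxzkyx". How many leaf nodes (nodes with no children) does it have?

16

A leaf is a node with no children — equivalently, the end of a word that is not a proper prefix of any other stored word.
Those words: "okkxzkyx", "okyxkxko", "ooxko", "oozok", "oxoz", "xkkzxyko", "xyyzoxoxkyz", "xzxyzo", "ykyyooyoy", "yyyozxokyky", "yzykxok", "zokzx", "zxzxyxk", "zyzxyyxozkz", "zzoxzoyyk", "zzyyzyzyyoy"
Leaf count: 16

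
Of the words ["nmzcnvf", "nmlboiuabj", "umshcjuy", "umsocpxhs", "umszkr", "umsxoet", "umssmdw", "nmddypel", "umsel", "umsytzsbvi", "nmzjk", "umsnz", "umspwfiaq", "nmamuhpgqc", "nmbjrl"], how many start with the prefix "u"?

9

Filter for entries beginning with "u":
Matches: "umsel", "umshcjuy", "umsnz", "umsocpxhs", "umspwfiaq", "umssmdw", "umsxoet", "umsytzsbvi", "umszkr"
Count: 9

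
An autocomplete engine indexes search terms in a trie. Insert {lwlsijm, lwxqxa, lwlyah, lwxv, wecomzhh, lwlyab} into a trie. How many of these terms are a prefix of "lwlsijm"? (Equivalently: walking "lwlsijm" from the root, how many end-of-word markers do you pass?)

Walk "lwlsijm" from the root; an end-of-word marker is hit whenever a stored word is a prefix of "lwlsijm".
Prefixes of the query that are stored words: "lwlsijm"
Count: 1

1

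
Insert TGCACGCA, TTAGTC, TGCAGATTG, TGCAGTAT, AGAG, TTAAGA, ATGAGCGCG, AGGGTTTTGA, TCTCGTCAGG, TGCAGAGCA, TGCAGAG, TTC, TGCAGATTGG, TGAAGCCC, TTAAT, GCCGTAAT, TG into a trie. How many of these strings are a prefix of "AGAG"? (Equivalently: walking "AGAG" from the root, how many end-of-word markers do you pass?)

1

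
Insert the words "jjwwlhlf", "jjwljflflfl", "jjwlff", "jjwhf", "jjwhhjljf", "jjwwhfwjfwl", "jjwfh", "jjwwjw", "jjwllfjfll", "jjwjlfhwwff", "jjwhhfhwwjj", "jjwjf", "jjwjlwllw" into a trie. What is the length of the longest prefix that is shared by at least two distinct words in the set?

5

Equivalently: take the maximum, over all pairs, of their longest common prefix length.
"jjwhhfhwwjj" and "jjwhhjljf" agree on "jjwhh" (5 characters) before diverging; nothing deeper is shared.
Longest shared-prefix length: 5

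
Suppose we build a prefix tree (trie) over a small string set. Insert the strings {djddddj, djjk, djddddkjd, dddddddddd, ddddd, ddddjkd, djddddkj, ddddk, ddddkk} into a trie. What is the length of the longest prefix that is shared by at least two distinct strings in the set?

8

The deepest shared node is where two words last agree before diverging.
e.g. "djddddkj" and "djddddkjd" share the prefix "djddddkj" of length 8; no pair shares a longer one.
Longest shared-prefix length: 8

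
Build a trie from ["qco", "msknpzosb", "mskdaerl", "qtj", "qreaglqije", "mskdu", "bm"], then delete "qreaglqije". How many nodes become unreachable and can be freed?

After clearing the end-marker at "qreaglqije", prune upward until reaching a node still needed by another word.
The suffix "reaglqije" (9 nodes) is used only by "qreaglqije"; the node for "q" still has the child "c", so pruning stops there.
Nodes removed: 9

9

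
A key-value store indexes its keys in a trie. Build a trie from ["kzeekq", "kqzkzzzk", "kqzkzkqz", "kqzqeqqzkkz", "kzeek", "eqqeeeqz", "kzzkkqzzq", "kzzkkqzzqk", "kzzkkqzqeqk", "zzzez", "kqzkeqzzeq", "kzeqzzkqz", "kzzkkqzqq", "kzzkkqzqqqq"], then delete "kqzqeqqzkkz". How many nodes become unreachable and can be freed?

A node on "kqzqeqqzkkz"'s path can go only if nothing else ends at it or branches off below it.
The suffix "qeqqzkkz" (8 nodes) is used only by "kqzqeqqzkkz"; the node for "kqz" still has the child "k", so pruning stops there.
Nodes removed: 8

8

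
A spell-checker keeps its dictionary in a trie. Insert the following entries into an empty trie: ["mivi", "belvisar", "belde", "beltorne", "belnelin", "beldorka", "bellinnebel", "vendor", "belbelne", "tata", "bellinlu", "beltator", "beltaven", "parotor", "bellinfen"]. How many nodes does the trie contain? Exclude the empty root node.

70

Trace insertions, counting only characters that open a new branch:
  "mivi" → 4 new (m, i, v, i)
  "belvisar" → 8 new (b, e, l, v, i, s, a, r)
  "belde" → prefix "bel" already present; 2 new (d, e)
  "beltorne" → prefix "bel" already present; 5 new (t, o, r, n, e)
  "belnelin" → prefix "bel" already present; 5 new (n, e, l, i, n)
  "beldorka" → prefix "beld" already present; 4 new (o, r, k, a)
  "bellinnebel" → prefix "bel" already present; 8 new (l, i, n, n, e, b, e, l)
  "vendor" → 6 new (v, e, n, d, o, r)
  "belbelne" → prefix "bel" already present; 5 new (b, e, l, n, e)
  "tata" → 4 new (t, a, t, a)
  "bellinlu" → prefix "bellin" already present; 2 new (l, u)
  "beltator" → prefix "belt" already present; 4 new (a, t, o, r)
  "beltaven" → prefix "belta" already present; 3 new (v, e, n)
  "parotor" → 7 new (p, a, r, o, t, o, r)
  "bellinfen" → prefix "bellin" already present; 3 new (f, e, n)
Total nodes = 4 + 8 + 2 + 5 + 5 + 4 + 8 + 6 + 5 + 4 + 2 + 4 + 3 + 7 + 3 = 70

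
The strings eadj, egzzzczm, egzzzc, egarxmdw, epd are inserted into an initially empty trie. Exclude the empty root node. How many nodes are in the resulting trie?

Trace insertions, counting only characters that open a new branch:
  "eadj" → 4 new (e, a, d, j)
  "egzzzczm" → prefix "e" already present; 7 new (g, z, z, z, c, z, m)
  "egzzzc" → prefix "egzzzc" already present; 0 new (none)
  "egarxmdw" → prefix "eg" already present; 6 new (a, r, x, m, d, w)
  "epd" → prefix "e" already present; 2 new (p, d)
Total nodes = 4 + 7 + 0 + 6 + 2 = 19

19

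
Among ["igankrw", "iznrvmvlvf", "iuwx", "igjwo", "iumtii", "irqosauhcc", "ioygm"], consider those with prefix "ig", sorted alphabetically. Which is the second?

DFS of the "ig" subtree visits, in order: "igankrw", "igjwo"
The 2nd is igjwo.

igjwo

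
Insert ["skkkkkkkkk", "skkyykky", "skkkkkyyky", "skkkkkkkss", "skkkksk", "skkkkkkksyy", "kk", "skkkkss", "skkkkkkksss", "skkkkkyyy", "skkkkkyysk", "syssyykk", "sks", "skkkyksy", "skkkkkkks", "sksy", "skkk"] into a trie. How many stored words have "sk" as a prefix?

Filter for entries beginning with "sk":
Words under "sk": skkk, skkkkkkkkk, skkkkkkks, skkkkkkkss, skkkkkkksss, skkkkkkksyy, skkkkkyyky, skkkkkyysk, skkkkkyyy, skkkksk, skkkkss, skkkyksy, skkyykky, sks, sksy
Count: 15

15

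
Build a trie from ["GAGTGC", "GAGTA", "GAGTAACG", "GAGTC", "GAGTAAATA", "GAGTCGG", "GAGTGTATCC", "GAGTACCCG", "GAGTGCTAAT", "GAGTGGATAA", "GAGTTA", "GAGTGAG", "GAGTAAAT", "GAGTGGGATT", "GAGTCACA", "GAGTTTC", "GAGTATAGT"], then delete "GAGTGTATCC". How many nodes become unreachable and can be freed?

5

After clearing the end-marker at "GAGTGTATCC", prune upward until reaching a node still needed by another word.
The suffix "TATCC" (5 nodes) is used only by "GAGTGTATCC"; the node for "GAGTG" still has the child "C", so pruning stops there.
Nodes removed: 5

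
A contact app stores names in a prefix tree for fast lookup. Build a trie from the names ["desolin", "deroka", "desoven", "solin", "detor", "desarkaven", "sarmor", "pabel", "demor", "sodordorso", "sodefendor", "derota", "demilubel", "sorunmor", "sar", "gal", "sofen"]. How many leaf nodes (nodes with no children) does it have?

16

A leaf is a node with no children — equivalently, the end of a word that is not a proper prefix of any other stored word.
Those words: "demilubel", "demor", "deroka", "derota", "desarkaven", "desolin", "desoven", "detor", "gal", "pabel", "sarmor", "sodefendor", "sodordorso", "sofen", "solin", "sorunmor"
Leaf count: 16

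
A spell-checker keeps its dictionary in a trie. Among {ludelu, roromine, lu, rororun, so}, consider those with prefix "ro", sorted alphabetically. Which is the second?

rororun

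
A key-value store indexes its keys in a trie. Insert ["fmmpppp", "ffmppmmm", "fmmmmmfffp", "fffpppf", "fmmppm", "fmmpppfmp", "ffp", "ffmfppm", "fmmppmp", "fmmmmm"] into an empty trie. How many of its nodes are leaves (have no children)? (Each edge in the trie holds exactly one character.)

8

A leaf is a node with no children — equivalently, the end of a word that is not a proper prefix of any other stored word.
Those words: "fffpppf", "ffmfppm", "ffmppmmm", "ffp", "fmmmmmfffp", "fmmppmp", "fmmpppfmp", "fmmpppp"
Leaf count: 8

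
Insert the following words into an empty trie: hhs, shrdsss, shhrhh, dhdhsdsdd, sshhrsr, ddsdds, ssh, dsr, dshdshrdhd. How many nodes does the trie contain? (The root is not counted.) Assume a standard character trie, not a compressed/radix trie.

44

For each word, the new-node count is its length minus the longest prefix already in the trie:
  "hhs" → 3 new (h, h, s)
  "shrdsss" → 7 new (s, h, r, d, s, s, s)
  "shhrhh" → prefix "sh" already present; 4 new (h, r, h, h)
  "dhdhsdsdd" → 9 new (d, h, d, h, s, d, s, d, d)
  "sshhrsr" → prefix "s" already present; 6 new (s, h, h, r, s, r)
  "ddsdds" → prefix "d" already present; 5 new (d, s, d, d, s)
  "ssh" → prefix "ssh" already present; 0 new (none)
  "dsr" → prefix "d" already present; 2 new (s, r)
  "dshdshrdhd" → prefix "ds" already present; 8 new (h, d, s, h, r, d, h, d)
Total nodes = 3 + 7 + 4 + 9 + 6 + 5 + 0 + 2 + 8 = 44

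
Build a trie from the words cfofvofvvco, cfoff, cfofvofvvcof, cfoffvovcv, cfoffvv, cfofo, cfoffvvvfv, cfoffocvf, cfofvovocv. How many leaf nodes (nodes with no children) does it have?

A leaf is a node with no children — equivalently, the end of a word that is not a proper prefix of any other stored word.
Those words: "cfoffocvf", "cfoffvovcv", "cfoffvvvfv", "cfofo", "cfofvofvvcof", "cfofvovocv"
Leaf count: 6

6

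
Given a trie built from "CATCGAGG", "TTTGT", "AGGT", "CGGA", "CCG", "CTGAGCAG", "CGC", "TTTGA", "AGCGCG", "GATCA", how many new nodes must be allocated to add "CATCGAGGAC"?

2

"CATCGAGG" is already a path in the trie; the remaining "AC" must be added.
New nodes needed: |"CATCGAGGAC"| − 8 = 10 − 8 = 2.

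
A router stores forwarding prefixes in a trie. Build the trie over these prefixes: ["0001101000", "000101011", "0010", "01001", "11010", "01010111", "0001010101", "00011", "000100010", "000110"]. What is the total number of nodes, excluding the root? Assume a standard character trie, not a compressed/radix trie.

Count nodes per top-level branch (shared prefixes stored once):
  '0'-branch (000100010, 0001010101, 000101011, 00011, 000110, 0001101000, 0010, 01001, 01010111): 32 nodes
  '1'-branch (11010): 5 nodes
Sum: 37

37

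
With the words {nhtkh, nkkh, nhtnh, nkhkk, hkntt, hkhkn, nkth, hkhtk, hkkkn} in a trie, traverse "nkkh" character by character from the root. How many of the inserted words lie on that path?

Walk "nkkh" from the root; an end-of-word marker is hit whenever a stored word is a prefix of "nkkh".
Prefixes of the query that are stored words: "nkkh"
Count: 1

1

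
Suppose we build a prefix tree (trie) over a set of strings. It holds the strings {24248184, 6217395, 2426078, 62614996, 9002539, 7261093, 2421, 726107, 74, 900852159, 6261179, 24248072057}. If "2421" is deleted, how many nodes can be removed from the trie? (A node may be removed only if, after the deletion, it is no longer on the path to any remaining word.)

After clearing the end-marker at "2421", prune upward until reaching a node still needed by another word.
The suffix "1" (1 node) is used only by "2421"; the node for "242" still has the child "4", so pruning stops there.
Nodes removed: 1

1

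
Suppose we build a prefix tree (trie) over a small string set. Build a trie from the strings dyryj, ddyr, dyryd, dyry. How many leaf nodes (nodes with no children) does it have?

3

A leaf is a node with no children — equivalently, the end of a word that is not a proper prefix of any other stored word.
Those words: "ddyr", "dyryd", "dyryj"
Leaf count: 3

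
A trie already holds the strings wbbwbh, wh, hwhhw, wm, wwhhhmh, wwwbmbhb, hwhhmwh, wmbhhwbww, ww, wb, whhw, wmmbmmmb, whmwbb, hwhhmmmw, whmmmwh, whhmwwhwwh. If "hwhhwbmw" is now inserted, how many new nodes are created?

3

Walking "hwhhwbmw" from the root, the first 5 characters ("hwhhw") follow existing edges; "b" is the first miss.
New nodes needed: |"hwhhwbmw"| − 5 = 8 − 5 = 3.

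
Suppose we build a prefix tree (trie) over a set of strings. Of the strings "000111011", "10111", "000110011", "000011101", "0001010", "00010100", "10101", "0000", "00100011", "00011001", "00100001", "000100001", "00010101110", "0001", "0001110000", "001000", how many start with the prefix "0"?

14

Walk to "0"; the words in its subtree are exactly those with that prefix.
Matches: "0000", "000011101", "0001", "000100001", "0001010", "00010100", "00010101110", "00011001", "000110011", "0001110000", "000111011", "001000", "00100001", "00100011"
Count: 14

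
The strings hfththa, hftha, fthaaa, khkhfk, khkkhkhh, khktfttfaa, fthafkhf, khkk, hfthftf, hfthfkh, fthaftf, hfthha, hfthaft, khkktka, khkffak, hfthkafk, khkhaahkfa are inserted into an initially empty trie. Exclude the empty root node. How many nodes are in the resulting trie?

Insert word by word; a character creates a node only if that edge doesn't already exist:
  "hfththa" → 7 new (h, f, t, h, t, h, a)
  "hftha" → prefix "hfth" already present; 1 new (a)
  "fthaaa" → 6 new (f, t, h, a, a, a)
  "khkhfk" → 6 new (k, h, k, h, f, k)
  "khkkhkhh" → prefix "khk" already present; 5 new (k, h, k, h, h)
  "khktfttfaa" → prefix "khk" already present; 7 new (t, f, t, t, f, a, a)
  "fthafkhf" → prefix "ftha" already present; 4 new (f, k, h, f)
  "khkk" → prefix "khkk" already present; 0 new (none)
  "hfthftf" → prefix "hfth" already present; 3 new (f, t, f)
  "hfthfkh" → prefix "hfthf" already present; 2 new (k, h)
  "fthaftf" → prefix "fthaf" already present; 2 new (t, f)
  "hfthha" → prefix "hfth" already present; 2 new (h, a)
  "hfthaft" → prefix "hftha" already present; 2 new (f, t)
  "khkktka" → prefix "khkk" already present; 3 new (t, k, a)
  "khkffak" → prefix "khk" already present; 4 new (f, f, a, k)
  "hfthkafk" → prefix "hfth" already present; 4 new (k, a, f, k)
  "khkhaahkfa" → prefix "khkh" already present; 6 new (a, a, h, k, f, a)
Total nodes = 7 + 1 + 6 + 6 + 5 + 7 + 4 + 0 + 3 + 2 + 2 + 2 + 2 + 3 + 4 + 4 + 6 = 64

64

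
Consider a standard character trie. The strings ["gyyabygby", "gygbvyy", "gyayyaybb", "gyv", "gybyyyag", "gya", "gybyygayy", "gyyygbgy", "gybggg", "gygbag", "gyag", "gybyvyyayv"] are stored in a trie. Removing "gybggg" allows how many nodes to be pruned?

A node on "gybggg"'s path can go only if nothing else ends at it or branches off below it.
The suffix "ggg" (3 nodes) is used only by "gybggg"; the node for "gyb" still has the child "y", so pruning stops there.
Nodes removed: 3

3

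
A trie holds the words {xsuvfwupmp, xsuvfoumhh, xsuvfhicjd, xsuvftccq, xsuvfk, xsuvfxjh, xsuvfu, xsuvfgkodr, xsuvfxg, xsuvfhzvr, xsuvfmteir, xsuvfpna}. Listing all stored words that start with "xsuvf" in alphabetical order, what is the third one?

xsuvfhzvr

Filter for "xsuvf…" and sort: "xsuvfgkodr", "xsuvfhicjd", "xsuvfhzvr", "xsuvfk", "xsuvfmteir", "xsuvfoumhh", "xsuvfpna", "xsuvftccq", "xsuvfu", "xsuvfwupmp", "xsuvfxg", "xsuvfxjh"
The 3rd is xsuvfhzvr.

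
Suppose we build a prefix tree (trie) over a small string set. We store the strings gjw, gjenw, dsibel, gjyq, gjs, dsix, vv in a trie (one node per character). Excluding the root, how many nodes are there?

18

Trace insertions, counting only characters that open a new branch:
  "gjw" → 3 new (g, j, w)
  "gjenw" → prefix "gj" already present; 3 new (e, n, w)
  "dsibel" → 6 new (d, s, i, b, e, l)
  "gjyq" → prefix "gj" already present; 2 new (y, q)
  "gjs" → prefix "gj" already present; 1 new (s)
  "dsix" → prefix "dsi" already present; 1 new (x)
  "vv" → 2 new (v, v)
Total nodes = 3 + 3 + 6 + 2 + 1 + 1 + 2 = 18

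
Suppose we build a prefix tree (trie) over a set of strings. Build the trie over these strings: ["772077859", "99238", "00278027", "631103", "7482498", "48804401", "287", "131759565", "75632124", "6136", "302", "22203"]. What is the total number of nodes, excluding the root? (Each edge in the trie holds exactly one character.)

Insert word by word; a character creates a node only if that edge doesn't already exist:
  "772077859" → 9 new (7, 7, 2, 0, 7, 7, 8, 5, 9)
  "99238" → 5 new (9, 9, 2, 3, 8)
  "00278027" → 8 new (0, 0, 2, 7, 8, 0, 2, 7)
  "631103" → 6 new (6, 3, 1, 1, 0, 3)
  "7482498" → prefix "7" already present; 6 new (4, 8, 2, 4, 9, 8)
  "48804401" → 8 new (4, 8, 8, 0, 4, 4, 0, 1)
  "287" → 3 new (2, 8, 7)
  "131759565" → 9 new (1, 3, 1, 7, 5, 9, 5, 6, 5)
  "75632124" → prefix "7" already present; 7 new (5, 6, 3, 2, 1, 2, 4)
  "6136" → prefix "6" already present; 3 new (1, 3, 6)
  "302" → 3 new (3, 0, 2)
  "22203" → prefix "2" already present; 4 new (2, 2, 0, 3)
Total nodes = 9 + 5 + 8 + 6 + 6 + 8 + 3 + 9 + 7 + 3 + 3 + 4 = 71

71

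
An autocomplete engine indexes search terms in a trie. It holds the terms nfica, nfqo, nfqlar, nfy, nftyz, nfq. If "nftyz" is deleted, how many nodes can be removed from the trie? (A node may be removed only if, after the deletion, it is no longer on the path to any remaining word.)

3

After clearing the end-marker at "nftyz", prune upward until reaching a node still needed by another word.
The suffix "tyz" (3 nodes) is used only by "nftyz"; the node for "nf" still has the child "i", so pruning stops there.
Nodes removed: 3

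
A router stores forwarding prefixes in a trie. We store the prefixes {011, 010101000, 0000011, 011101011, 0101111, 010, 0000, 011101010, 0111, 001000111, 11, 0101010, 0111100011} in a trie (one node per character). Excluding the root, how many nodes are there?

41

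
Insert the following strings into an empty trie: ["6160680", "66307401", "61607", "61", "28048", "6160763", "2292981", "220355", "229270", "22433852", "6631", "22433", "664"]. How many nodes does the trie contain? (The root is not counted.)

Count nodes per top-level branch (shared prefixes stored once):
  '2'-branch (220355, 22433, 22433852, 229270, 2292981, 28048): 23 nodes
  '6'-branch (61, 6160680, 61607, 6160763, 66307401, 6631, 664): 19 nodes
Sum: 42

42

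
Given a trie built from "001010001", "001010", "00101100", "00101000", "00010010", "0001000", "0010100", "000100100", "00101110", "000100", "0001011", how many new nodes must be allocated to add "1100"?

No existing word starts with "1", so every character of "1100" needs a new node.
4 − 0 = 4 new nodes.

4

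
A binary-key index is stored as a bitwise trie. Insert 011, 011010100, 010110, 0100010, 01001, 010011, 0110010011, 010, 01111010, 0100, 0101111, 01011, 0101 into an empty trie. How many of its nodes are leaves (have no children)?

Leaves are exactly the stored words that no other stored word extends.
Those words: "0100010", "010011", "010110", "0101111", "0110010011", "011010100", "01111010"
Leaf count: 7

7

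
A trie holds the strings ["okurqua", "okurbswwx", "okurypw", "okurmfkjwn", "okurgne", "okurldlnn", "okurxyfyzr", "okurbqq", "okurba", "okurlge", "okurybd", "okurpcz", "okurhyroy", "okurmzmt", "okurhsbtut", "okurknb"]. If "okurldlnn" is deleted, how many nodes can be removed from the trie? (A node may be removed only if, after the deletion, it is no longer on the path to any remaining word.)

4

After clearing the end-marker at "okurldlnn", prune upward until reaching a node still needed by another word.
The suffix "dlnn" (4 nodes) is used only by "okurldlnn"; the node for "okurl" still has the child "g", so pruning stops there.
Nodes removed: 4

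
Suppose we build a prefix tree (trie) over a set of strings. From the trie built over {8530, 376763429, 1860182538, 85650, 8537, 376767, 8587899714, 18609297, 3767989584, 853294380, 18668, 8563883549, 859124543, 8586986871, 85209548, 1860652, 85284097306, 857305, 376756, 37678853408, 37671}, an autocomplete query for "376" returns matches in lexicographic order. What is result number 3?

Words with prefix "376", in lexicographic order: "37671", "376756", "376763429", "376767", "37678853408", "3767989584"
Position 3: 376763429

376763429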